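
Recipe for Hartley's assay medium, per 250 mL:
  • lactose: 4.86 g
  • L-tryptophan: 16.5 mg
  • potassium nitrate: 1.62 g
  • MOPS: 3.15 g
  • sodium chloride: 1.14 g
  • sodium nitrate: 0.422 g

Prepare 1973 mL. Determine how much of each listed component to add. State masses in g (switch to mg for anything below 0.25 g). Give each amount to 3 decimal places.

lactose 38.355 g; L-tryptophan 130.218 mg; potassium nitrate 12.785 g; MOPS 24.860 g; sodium chloride 8.997 g; sodium nitrate 3.330 g

Scale factor = 1973 mL / 250 mL = 7.892.
lactose: 4.86 g × (1973 mL / 250 mL) = 38.355 g
L-tryptophan: 16.5 mg × (1973 mL / 250 mL) = 130.218 mg
potassium nitrate: 1.62 g × (1973 mL / 250 mL) = 12.785 g
MOPS: 3.15 g × (1973 mL / 250 mL) = 24.860 g
sodium chloride: 1.14 g × (1973 mL / 250 mL) = 8.997 g
sodium nitrate: 0.422 g × (1973 mL / 250 mL) = 3.330 g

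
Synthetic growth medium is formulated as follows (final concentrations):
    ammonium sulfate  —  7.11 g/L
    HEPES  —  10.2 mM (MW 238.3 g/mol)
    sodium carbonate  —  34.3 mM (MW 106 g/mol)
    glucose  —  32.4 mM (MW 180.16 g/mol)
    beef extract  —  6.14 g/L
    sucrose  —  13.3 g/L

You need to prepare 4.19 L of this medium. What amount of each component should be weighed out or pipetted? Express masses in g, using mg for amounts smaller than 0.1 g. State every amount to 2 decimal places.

ammonium sulfate 29.79 g; HEPES 10.18 g; sodium carbonate 15.23 g; glucose 24.46 g; beef extract 25.73 g; sucrose 55.73 g

Working volume: 4.19 L.
ammonium sulfate: 7.11 g/L × 4.19 L = 29.79 g
HEPES: 10.2 mmol/L × 238.3 g/mol × 4.19 L ÷ 1000 = 10.18 g
sodium carbonate: 34.3 mmol/L × 106 g/mol × 4.19 L ÷ 1000 = 15.23 g
glucose: 32.4 mmol/L × 180.16 g/mol × 4.19 L ÷ 1000 = 24.46 g
beef extract: 6.14 g/L × 4.19 L = 25.73 g
sucrose: 13.3 g/L × 4.19 L = 55.73 g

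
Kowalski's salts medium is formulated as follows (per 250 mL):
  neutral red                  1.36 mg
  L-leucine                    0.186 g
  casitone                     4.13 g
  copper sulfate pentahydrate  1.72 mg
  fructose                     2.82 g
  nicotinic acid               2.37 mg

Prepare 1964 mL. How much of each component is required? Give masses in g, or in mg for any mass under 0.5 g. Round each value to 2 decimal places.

Ratio of target to recipe volume: 1964 / 250 = 7.856.
neutral red: 1.36 mg × (1964 mL / 250 mL) = 10.68 mg
L-leucine: 0.186 g × (1964 mL / 250 mL) = 1.46 g
casitone: 4.13 g × (1964 mL / 250 mL) = 32.45 g
copper sulfate pentahydrate: 1.72 mg × (1964 mL / 250 mL) = 13.51 mg
fructose: 2.82 g × (1964 mL / 250 mL) = 22.15 g
nicotinic acid: 2.37 mg × (1964 mL / 250 mL) = 18.62 mg

neutral red 10.68 mg; L-leucine 1.46 g; casitone 32.45 g; copper sulfate pentahydrate 13.51 mg; fructose 22.15 g; nicotinic acid 18.62 mg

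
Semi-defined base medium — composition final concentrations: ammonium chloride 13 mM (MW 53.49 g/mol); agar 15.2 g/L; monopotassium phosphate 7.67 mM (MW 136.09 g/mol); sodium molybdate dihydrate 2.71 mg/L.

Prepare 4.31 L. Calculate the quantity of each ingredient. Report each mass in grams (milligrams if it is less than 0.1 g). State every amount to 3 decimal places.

ammonium chloride 2.997 g; agar 65.512 g; monopotassium phosphate 4.499 g; sodium molybdate dihydrate 11.680 mg

Scale factor relative to 1 L: 4.31.
ammonium chloride: 13 mmol/L × 53.49 g/mol × 4.31 L ÷ 1000 = 2.997 g
agar: 15.2 g/L × 4.31 L = 65.512 g
monopotassium phosphate: 7.67 mmol/L × 136.09 g/mol × 4.31 L ÷ 1000 = 4.499 g
sodium molybdate dihydrate: 2.71 mg/L × 4.31 L = 11.680 mg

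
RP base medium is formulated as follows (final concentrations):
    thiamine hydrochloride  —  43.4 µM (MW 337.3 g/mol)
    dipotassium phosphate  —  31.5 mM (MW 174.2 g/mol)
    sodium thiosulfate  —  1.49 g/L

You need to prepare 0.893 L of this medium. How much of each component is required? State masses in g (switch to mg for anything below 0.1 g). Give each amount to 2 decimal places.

thiamine hydrochloride 13.07 mg; dipotassium phosphate 4.90 g; sodium thiosulfate 1.33 g

Working volume: 0.893 L.
thiamine hydrochloride: 43.4 µmol/L × 337.3 g/mol × 0.893 L ÷ 1000 = 13.07 mg
dipotassium phosphate: 31.5 mmol/L × 174.2 g/mol × 0.893 L ÷ 1000 = 4.90 g
sodium thiosulfate: 1.49 g/L × 0.893 L = 1.33 g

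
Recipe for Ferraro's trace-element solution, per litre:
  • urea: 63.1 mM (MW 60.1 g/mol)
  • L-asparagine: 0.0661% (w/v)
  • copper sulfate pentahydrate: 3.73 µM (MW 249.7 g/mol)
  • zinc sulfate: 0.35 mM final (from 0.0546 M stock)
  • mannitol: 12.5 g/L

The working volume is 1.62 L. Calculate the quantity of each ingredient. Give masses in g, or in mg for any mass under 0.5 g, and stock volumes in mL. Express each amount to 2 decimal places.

Scale factor relative to 1 L: 1.62.
urea: 63.1 mmol/L × 60.1 g/mol × 1.62 L ÷ 1000 = 6.14 g
L-asparagine: 0.0661% w/v = 0.661 g/L → 0.661 × 1.62 L = 1.07 g
copper sulfate pentahydrate: 3.73 µmol/L × 249.7 g/mol × 1.62 L ÷ 1000 = 1.51 mg
zinc sulfate: dilute stock: 0.35 mM × 1620 mL ÷ 54.6 mM = 10.38 mL
mannitol: 12.5 g/L × 1.62 L = 20.25 g

urea 6.14 g; L-asparagine 1.07 g; copper sulfate pentahydrate 1.51 mg; zinc sulfate 10.38 mL; mannitol 20.25 g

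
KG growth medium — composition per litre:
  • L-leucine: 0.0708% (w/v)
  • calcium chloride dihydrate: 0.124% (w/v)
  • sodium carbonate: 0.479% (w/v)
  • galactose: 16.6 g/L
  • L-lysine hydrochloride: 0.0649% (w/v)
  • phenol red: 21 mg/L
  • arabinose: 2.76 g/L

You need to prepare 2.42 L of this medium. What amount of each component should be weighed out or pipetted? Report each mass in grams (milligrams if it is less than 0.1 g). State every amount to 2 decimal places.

L-leucine 1.71 g; calcium chloride dihydrate 3.00 g; sodium carbonate 11.59 g; galactose 40.17 g; L-lysine hydrochloride 1.57 g; phenol red 50.82 mg; arabinose 6.68 g

Scale factor relative to 1 L: 2.42.
L-leucine: 0.0708 g per 100 mL × 2420 mL ÷ 100 = 1.71 g
calcium chloride dihydrate: 0.124 g per 100 mL × 2420 mL ÷ 100 = 3.00 g
sodium carbonate: 0.479 g per 100 mL × 2420 mL ÷ 100 = 11.59 g
galactose: 16.6 g/L × 2.42 L = 40.17 g
L-lysine hydrochloride: 0.0649% w/v = 0.649 g/L → 0.649 × 2.42 L = 1.57 g
phenol red: 21 mg/L × 2.42 L = 50.82 mg
arabinose: 2.76 g/L × 2.42 L = 6.68 g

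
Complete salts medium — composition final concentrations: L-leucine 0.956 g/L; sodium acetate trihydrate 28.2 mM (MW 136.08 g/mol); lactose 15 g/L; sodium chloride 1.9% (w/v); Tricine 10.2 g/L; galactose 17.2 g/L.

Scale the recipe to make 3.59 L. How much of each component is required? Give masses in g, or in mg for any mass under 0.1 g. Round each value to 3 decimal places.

L-leucine 3.432 g; sodium acetate trihydrate 13.776 g; lactose 53.850 g; sodium chloride 68.210 g; Tricine 36.618 g; galactose 61.748 g

Working volume: 3.59 L.
L-leucine: 0.956 g/L × 3.59 L = 3.432 g
sodium acetate trihydrate: 28.2 mmol/L × 136.08 g/mol × 3.59 L ÷ 1000 = 13.776 g
lactose: 15 g/L × 3.59 L = 53.850 g
sodium chloride: 1.9 g per 100 mL × 3590 mL ÷ 100 = 68.210 g
Tricine: 10.2 g/L × 3.59 L = 36.618 g
galactose: 17.2 g/L × 3.59 L = 61.748 g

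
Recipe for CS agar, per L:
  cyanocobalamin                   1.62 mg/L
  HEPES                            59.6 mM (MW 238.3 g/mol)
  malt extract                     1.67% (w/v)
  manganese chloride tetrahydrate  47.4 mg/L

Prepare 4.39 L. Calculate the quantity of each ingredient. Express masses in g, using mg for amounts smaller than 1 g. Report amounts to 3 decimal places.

cyanocobalamin 7.112 mg; HEPES 62.350 g; malt extract 73.313 g; manganese chloride tetrahydrate 208.086 mg

Scale factor relative to 1 L: 4.39.
cyanocobalamin: 1.62 mg/L × 4.39 L = 7.112 mg
HEPES: 59.6 mmol/L × 238.3 g/mol × 4.39 L ÷ 1000 = 62.350 g
malt extract: 1.67 g per 100 mL × 4390 mL ÷ 100 = 73.313 g
manganese chloride tetrahydrate: 47.4 mg/L × 4.39 L = 208.086 mg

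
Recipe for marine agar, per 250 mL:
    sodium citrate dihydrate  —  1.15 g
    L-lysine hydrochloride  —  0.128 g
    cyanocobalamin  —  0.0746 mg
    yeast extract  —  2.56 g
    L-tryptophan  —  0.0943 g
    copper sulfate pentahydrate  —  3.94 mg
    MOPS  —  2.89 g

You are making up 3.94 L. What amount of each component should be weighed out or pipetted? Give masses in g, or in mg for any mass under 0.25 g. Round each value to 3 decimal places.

sodium citrate dihydrate 18.124 g; L-lysine hydrochloride 2.017 g; cyanocobalamin 1.176 mg; yeast extract 40.346 g; L-tryptophan 1.486 g; copper sulfate pentahydrate 62.094 mg; MOPS 45.546 g

Scale factor = 3940 mL / 250 mL = 15.76.
sodium citrate dihydrate: 1.15 g × (3940 mL / 250 mL) = 18.124 g
L-lysine hydrochloride: 0.128 g × (3940 mL / 250 mL) = 2.017 g
cyanocobalamin: 0.0746 mg × (3940 mL / 250 mL) = 1.176 mg
yeast extract: 2.56 g × (3940 mL / 250 mL) = 40.346 g
L-tryptophan: 0.0943 g × (3940 mL / 250 mL) = 1.486 g
copper sulfate pentahydrate: 3.94 mg × (3940 mL / 250 mL) = 62.094 mg
MOPS: 2.89 g × (3940 mL / 250 mL) = 45.546 g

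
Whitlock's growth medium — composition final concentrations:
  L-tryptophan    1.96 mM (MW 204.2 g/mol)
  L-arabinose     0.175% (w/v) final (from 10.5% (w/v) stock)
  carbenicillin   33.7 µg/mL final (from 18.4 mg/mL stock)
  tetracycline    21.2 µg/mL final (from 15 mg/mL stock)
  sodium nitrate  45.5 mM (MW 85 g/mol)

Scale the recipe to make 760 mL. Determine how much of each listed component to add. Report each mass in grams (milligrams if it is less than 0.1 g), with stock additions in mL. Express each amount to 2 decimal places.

Target volume = 760 mL = 0.76 L.
L-tryptophan: 1.96 mmol/L × 204.2 g/mol × 0.76 L ÷ 1000 = 0.30 g
L-arabinose: V = C2·V2/C1 = 0.175% ÷ 10.5% × 760 mL = 12.67 mL
carbenicillin: C1V1 = C2V2 → 33.7 µg/mL × 760 mL ÷ 18400 µg/mL = 1.39 mL
tetracycline: C1V1 = C2V2 → 21.2 µg/mL × 760 mL ÷ 15000 µg/mL = 1.07 mL
sodium nitrate: 45.5 mmol/L × 85 g/mol × 0.76 L ÷ 1000 = 2.94 g

L-tryptophan 0.30 g; L-arabinose 12.67 mL; carbenicillin 1.39 mL; tetracycline 1.07 mL; sodium nitrate 2.94 g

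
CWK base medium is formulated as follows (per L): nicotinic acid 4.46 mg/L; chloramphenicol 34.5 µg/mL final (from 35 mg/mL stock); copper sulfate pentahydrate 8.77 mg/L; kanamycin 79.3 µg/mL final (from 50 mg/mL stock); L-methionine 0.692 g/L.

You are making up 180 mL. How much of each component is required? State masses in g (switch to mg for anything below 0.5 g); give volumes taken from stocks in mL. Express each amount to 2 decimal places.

Scale factor relative to 1 L: 0.18.
nicotinic acid: 4.46 mg/L × 0.18 L = 0.80 mg
chloramphenicol: dilute stock: 34.5 µg/mL × 180 mL ÷ 35000 µg/mL = 0.18 mL
copper sulfate pentahydrate: 8.77 mg/L × 0.18 L = 1.58 mg
kanamycin: C1V1 = C2V2 → 79.3 µg/mL × 180 mL ÷ 50000 µg/mL = 0.29 mL
L-methionine: 0.692 g/L × 0.18 L = 0.12456 g = 124.56 mg

nicotinic acid 0.80 mg; chloramphenicol 0.18 mL; copper sulfate pentahydrate 1.58 mg; kanamycin 0.29 mL; L-methionine 124.56 mg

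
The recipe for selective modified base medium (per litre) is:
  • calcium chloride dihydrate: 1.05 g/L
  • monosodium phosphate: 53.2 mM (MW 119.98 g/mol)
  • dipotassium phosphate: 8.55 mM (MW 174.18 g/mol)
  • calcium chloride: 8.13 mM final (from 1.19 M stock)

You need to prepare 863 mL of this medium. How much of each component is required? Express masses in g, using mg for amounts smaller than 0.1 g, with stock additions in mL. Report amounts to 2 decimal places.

Working volume: 863 mL = 0.863 L.
calcium chloride dihydrate: 1.05 g/L × 0.863 L = 0.91 g
monosodium phosphate: 53.2 mmol/L × 119.98 g/mol × 0.863 L ÷ 1000 = 5.51 g
dipotassium phosphate: 8.55 mmol/L × 174.18 g/mol × 0.863 L ÷ 1000 = 1.29 g
calcium chloride: V = C2·V2/C1 = 8.13 mM × 863 mL ÷ 1190 mM = 5.90 mL

calcium chloride dihydrate 0.91 g; monosodium phosphate 5.51 g; dipotassium phosphate 1.29 g; calcium chloride 5.90 mL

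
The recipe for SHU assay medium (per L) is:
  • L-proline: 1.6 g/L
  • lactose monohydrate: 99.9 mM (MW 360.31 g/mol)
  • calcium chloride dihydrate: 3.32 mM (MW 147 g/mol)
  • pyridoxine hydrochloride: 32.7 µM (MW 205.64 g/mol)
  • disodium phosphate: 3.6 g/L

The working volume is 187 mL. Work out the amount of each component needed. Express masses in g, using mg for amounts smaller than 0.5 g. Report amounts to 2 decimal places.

Target volume = 187 mL = 0.187 L.
L-proline: 1.6 g/L × 0.187 L = 0.2992 g = 299.20 mg
lactose monohydrate: 99.9 mmol/L × 360.31 g/mol × 0.187 L ÷ 1000 = 6.73 g
calcium chloride dihydrate: 3.32 mmol/L × 147 mg/mmol × 0.187 L = 91.26 mg
pyridoxine hydrochloride: 32.7 µmol/L × 205.64 g/mol × 0.187 L ÷ 1000 = 1.26 mg
disodium phosphate: 3.6 g/L × 0.187 L = 0.67 g

L-proline 299.20 mg; lactose monohydrate 6.73 g; calcium chloride dihydrate 91.26 mg; pyridoxine hydrochloride 1.26 mg; disodium phosphate 0.67 g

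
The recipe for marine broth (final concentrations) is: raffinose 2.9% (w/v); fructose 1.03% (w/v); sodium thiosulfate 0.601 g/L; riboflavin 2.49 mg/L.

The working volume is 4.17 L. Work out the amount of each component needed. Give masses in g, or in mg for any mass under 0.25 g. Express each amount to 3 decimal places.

Working volume: 4.17 L.
raffinose: 2.9 g per 100 mL × 4170 mL ÷ 100 = 120.930 g
fructose: 1.03% w/v = 10.3 g/L → 10.3 × 4.17 L = 42.951 g
sodium thiosulfate: 0.601 g/L × 4.17 L = 2.506 g
riboflavin: 2.49 mg/L × 4.17 L = 10.383 mg

raffinose 120.930 g; fructose 42.951 g; sodium thiosulfate 2.506 g; riboflavin 10.383 mg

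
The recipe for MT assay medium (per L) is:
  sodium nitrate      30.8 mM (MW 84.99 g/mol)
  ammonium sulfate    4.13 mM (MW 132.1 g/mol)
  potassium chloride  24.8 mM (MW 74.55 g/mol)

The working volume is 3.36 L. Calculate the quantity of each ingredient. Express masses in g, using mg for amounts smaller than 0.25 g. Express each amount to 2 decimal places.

Scale factor relative to 1 L: 3.36.
sodium nitrate: 30.8 mmol/L × 84.99 g/mol × 3.36 L ÷ 1000 = 8.80 g
ammonium sulfate: 4.13 mmol/L × 132.1 g/mol × 3.36 L ÷ 1000 = 1.83 g
potassium chloride: 24.8 mmol/L × 74.55 g/mol × 3.36 L ÷ 1000 = 6.21 g

sodium nitrate 8.80 g; ammonium sulfate 1.83 g; potassium chloride 6.21 g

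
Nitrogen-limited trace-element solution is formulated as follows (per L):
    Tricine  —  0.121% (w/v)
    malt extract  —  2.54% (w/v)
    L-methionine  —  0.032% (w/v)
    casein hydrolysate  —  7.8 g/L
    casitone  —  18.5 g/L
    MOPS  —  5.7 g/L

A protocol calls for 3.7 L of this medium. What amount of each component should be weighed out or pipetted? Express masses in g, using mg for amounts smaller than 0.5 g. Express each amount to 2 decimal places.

Tricine 4.48 g; malt extract 93.98 g; L-methionine 1.18 g; casein hydrolysate 28.86 g; casitone 68.45 g; MOPS 21.09 g

Scale factor relative to 1 L: 3.7.
Tricine: 0.121% w/v = 1.21 g/L → 1.21 × 3.7 L = 4.48 g
malt extract: 2.54 g per 100 mL × 3700 mL ÷ 100 = 93.98 g
L-methionine: 0.032% w/v = 0.32 g/L → 0.32 × 3.7 L = 1.18 g
casein hydrolysate: 7.8 g/L × 3.7 L = 28.86 g
casitone: 18.5 g/L × 3.7 L = 68.45 g
MOPS: 5.7 g/L × 3.7 L = 21.09 g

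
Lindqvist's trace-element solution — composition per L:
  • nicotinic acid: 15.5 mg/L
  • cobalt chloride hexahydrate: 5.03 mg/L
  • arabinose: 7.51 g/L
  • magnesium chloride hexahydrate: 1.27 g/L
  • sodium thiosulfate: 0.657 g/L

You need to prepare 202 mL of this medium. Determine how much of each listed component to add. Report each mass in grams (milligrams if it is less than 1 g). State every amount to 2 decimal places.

nicotinic acid 3.13 mg; cobalt chloride hexahydrate 1.02 mg; arabinose 1.52 g; magnesium chloride hexahydrate 256.54 mg; sodium thiosulfate 132.71 mg

Target volume = 202 mL = 0.202 L.
nicotinic acid: 15.5 mg/L × 0.202 L = 3.13 mg
cobalt chloride hexahydrate: 5.03 mg/L × 0.202 L = 1.02 mg
arabinose: 7.51 g/L × 0.202 L = 1.52 g
magnesium chloride hexahydrate: 1.27 g/L × 0.202 L = 0.25654 g = 256.54 mg
sodium thiosulfate: 0.657 g/L × 0.202 L = 0.132714 g = 132.71 mg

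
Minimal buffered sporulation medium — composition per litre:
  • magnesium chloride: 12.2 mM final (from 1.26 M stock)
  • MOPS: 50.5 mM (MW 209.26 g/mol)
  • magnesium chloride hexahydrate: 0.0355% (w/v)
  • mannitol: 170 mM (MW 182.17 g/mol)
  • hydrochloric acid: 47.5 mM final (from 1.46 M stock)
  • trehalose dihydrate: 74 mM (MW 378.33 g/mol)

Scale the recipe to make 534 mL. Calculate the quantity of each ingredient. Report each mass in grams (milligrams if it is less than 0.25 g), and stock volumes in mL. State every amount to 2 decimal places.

magnesium chloride 5.17 mL; MOPS 5.64 g; magnesium chloride hexahydrate 189.57 mg; mannitol 16.54 g; hydrochloric acid 17.37 mL; trehalose dihydrate 14.95 g

Scale factor relative to 1 L: 0.534.
magnesium chloride: V = C2·V2/C1 = 12.2 mM × 534 mL ÷ 1260 mM = 5.17 mL
MOPS: 50.5 mmol/L × 209.26 g/mol × 0.534 L ÷ 1000 = 5.64 g
magnesium chloride hexahydrate: 0.0355% w/v = 0.355 g/L → 0.355 × 0.534 L = 0.18957 g = 189.57 mg
mannitol: 170 mmol/L × 182.17 g/mol × 0.534 L ÷ 1000 = 16.54 g
hydrochloric acid: C1V1 = C2V2 → 47.5 mM × 534 mL ÷ 1460 mM = 17.37 mL
trehalose dihydrate: 74 mmol/L × 378.33 g/mol × 0.534 L ÷ 1000 = 14.95 g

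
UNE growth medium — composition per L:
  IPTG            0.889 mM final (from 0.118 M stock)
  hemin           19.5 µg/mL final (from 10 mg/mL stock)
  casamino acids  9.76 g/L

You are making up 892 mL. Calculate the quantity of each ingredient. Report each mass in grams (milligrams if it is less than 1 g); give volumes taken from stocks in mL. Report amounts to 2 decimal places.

Target volume = 892 mL = 0.892 L.
IPTG: dilute stock: 0.889 mM × 892 mL ÷ 118 mM = 6.72 mL
hemin: V = C2·V2/C1 = 19.5 µg/mL × 892 mL ÷ 10000 µg/mL = 1.74 mL
casamino acids: 9.76 g/L × 0.892 L = 8.71 g

IPTG 6.72 mL; hemin 1.74 mL; casamino acids 8.71 g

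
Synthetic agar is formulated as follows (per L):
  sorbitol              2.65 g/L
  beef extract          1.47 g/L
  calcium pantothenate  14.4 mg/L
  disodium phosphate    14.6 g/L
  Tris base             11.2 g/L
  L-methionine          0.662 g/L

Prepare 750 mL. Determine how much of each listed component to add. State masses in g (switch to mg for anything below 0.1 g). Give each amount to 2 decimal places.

Working volume: 750 mL = 0.75 L.
sorbitol: 2.65 g/L × 0.75 L = 1.99 g
beef extract: 1.47 g/L × 0.75 L = 1.10 g
calcium pantothenate: 14.4 mg/L × 0.75 L = 10.80 mg
disodium phosphate: 14.6 g/L × 0.75 L = 10.95 g
Tris base: 11.2 g/L × 0.75 L = 8.40 g
L-methionine: 0.662 g/L × 0.75 L = 0.50 g

sorbitol 1.99 g; beef extract 1.10 g; calcium pantothenate 10.80 mg; disodium phosphate 10.95 g; Tris base 8.40 g; L-methionine 0.50 g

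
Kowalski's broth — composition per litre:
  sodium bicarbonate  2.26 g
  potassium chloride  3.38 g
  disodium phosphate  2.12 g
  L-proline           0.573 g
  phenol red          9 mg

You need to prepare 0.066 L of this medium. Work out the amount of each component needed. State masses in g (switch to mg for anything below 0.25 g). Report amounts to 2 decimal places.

sodium bicarbonate 149.16 mg; potassium chloride 223.08 mg; disodium phosphate 139.92 mg; L-proline 37.82 mg; phenol red 0.59 mg

Ratio of target to recipe volume: 66 / 1000 = 0.066.
sodium bicarbonate: 2.26 g × (66 mL / 1000 mL) = 0.14916 g = 149.16 mg
potassium chloride: 3.38 g × (66 mL / 1000 mL) = 0.22308 g = 223.08 mg
disodium phosphate: 2.12 g × (66 mL / 1000 mL) = 0.13992 g = 139.92 mg
L-proline: 0.573 g × (66 mL / 1000 mL) = 0.037818 g = 37.82 mg
phenol red: 9 mg × (66 mL / 1000 mL) = 0.59 mg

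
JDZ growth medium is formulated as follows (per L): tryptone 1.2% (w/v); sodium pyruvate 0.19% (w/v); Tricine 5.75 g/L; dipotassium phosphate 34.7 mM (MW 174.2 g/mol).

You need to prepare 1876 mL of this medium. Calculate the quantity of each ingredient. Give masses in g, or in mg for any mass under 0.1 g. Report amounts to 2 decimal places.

Target volume = 1876 mL = 1.876 L.
tryptone: 1.2% w/v = 12 g/L → 12 × 1.876 L = 22.51 g
sodium pyruvate: 0.19 g per 100 mL × 1876 mL ÷ 100 = 3.56 g
Tricine: 5.75 g/L × 1.876 L = 10.79 g
dipotassium phosphate: 34.7 mmol/L × 174.2 g/mol × 1.876 L ÷ 1000 = 11.34 g

tryptone 22.51 g; sodium pyruvate 3.56 g; Tricine 10.79 g; dipotassium phosphate 11.34 g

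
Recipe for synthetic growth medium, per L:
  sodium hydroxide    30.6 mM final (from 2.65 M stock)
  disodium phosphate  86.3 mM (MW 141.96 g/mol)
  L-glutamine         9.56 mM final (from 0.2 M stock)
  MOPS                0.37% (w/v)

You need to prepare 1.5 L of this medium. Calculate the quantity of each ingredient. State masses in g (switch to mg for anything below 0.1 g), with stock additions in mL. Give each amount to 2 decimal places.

sodium hydroxide 17.32 mL; disodium phosphate 18.38 g; L-glutamine 71.70 mL; MOPS 5.55 g

Working volume: 1.5 L.
sodium hydroxide: dilute stock: 30.6 mM × 1500 mL ÷ 2650 mM = 17.32 mL
disodium phosphate: 86.3 mmol/L × 141.96 g/mol × 1.5 L ÷ 1000 = 18.38 g
L-glutamine: V = C2·V2/C1 = 9.56 mM × 1500 mL ÷ 200 mM = 71.70 mL
MOPS: 0.37 g per 100 mL × 1500 mL ÷ 100 = 5.55 g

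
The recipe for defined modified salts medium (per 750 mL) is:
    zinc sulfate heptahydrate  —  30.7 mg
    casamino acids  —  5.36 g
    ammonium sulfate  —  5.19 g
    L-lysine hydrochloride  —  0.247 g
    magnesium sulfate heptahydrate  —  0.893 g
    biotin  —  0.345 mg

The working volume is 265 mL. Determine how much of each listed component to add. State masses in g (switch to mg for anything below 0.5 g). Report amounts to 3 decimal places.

zinc sulfate heptahydrate 10.847 mg; casamino acids 1.894 g; ammonium sulfate 1.834 g; L-lysine hydrochloride 87.273 mg; magnesium sulfate heptahydrate 315.527 mg; biotin 0.122 mg

Scale factor = 265 mL / 750 mL = 0.353333.
zinc sulfate heptahydrate: 30.7 mg × (265 mL / 750 mL) = 10.847 mg
casamino acids: 5.36 g × (265 mL / 750 mL) = 1.894 g
ammonium sulfate: 5.19 g × (265 mL / 750 mL) = 1.834 g
L-lysine hydrochloride: 0.247 g × (265 mL / 750 mL) = 0.0872733 g = 87.273 mg
magnesium sulfate heptahydrate: 0.893 g × (265 mL / 750 mL) = 0.315527 g = 315.527 mg
biotin: 0.345 mg × (265 mL / 750 mL) = 0.122 mg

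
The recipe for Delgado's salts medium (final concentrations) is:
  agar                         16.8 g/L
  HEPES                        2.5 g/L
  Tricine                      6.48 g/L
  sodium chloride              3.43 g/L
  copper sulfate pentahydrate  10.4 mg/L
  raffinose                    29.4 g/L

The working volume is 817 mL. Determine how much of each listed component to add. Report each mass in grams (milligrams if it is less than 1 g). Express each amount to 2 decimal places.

agar 13.73 g; HEPES 2.04 g; Tricine 5.29 g; sodium chloride 2.80 g; copper sulfate pentahydrate 8.50 mg; raffinose 24.02 g

Scale factor relative to 1 L: 0.817.
agar: 16.8 g/L × 0.817 L = 13.73 g
HEPES: 2.5 g/L × 0.817 L = 2.04 g
Tricine: 6.48 g/L × 0.817 L = 5.29 g
sodium chloride: 3.43 g/L × 0.817 L = 2.80 g
copper sulfate pentahydrate: 10.4 mg/L × 0.817 L = 8.50 mg
raffinose: 29.4 g/L × 0.817 L = 24.02 g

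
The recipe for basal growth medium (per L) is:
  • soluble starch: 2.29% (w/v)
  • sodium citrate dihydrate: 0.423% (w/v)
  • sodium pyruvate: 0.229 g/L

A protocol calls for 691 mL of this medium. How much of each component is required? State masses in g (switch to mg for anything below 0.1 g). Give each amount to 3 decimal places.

soluble starch 15.824 g; sodium citrate dihydrate 2.923 g; sodium pyruvate 0.158 g

Working volume: 691 mL = 0.691 L.
soluble starch: 2.29 g per 100 mL × 691 mL ÷ 100 = 15.824 g
sodium citrate dihydrate: 0.423% w/v = 4.23 g/L → 4.23 × 0.691 L = 2.923 g
sodium pyruvate: 0.229 g/L × 0.691 L = 0.158 g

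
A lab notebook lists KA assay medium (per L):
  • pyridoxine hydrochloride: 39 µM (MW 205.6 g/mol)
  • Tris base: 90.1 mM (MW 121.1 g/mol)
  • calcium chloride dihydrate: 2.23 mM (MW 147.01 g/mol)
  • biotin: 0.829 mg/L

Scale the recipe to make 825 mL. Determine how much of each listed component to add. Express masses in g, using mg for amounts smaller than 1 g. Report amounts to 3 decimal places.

Working volume: 825 mL = 0.825 L.
pyridoxine hydrochloride: 39 µmol/L × 205.6 g/mol × 0.825 L ÷ 1000 = 6.615 mg
Tris base: 90.1 mmol/L × 121.1 g/mol × 0.825 L ÷ 1000 = 9.002 g
calcium chloride dihydrate: 2.23 mmol/L × 147.01 mg/mmol × 0.825 L = 270.462 mg
biotin: 0.829 mg/L × 0.825 L = 0.684 mg

pyridoxine hydrochloride 6.615 mg; Tris base 9.002 g; calcium chloride dihydrate 270.462 mg; biotin 0.684 mg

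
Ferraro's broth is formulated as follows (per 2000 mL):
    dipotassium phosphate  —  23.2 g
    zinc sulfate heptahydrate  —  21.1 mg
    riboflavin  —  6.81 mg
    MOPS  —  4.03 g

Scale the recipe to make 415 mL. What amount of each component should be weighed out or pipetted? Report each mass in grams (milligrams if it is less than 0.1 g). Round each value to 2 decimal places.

dipotassium phosphate 4.81 g; zinc sulfate heptahydrate 4.38 mg; riboflavin 1.41 mg; MOPS 0.84 g

Ratio of target to recipe volume: 415 / 2000 = 0.2075.
dipotassium phosphate: 23.2 g × (415 mL / 2000 mL) = 4.81 g
zinc sulfate heptahydrate: 21.1 mg × (415 mL / 2000 mL) = 4.38 mg
riboflavin: 6.81 mg × (415 mL / 2000 mL) = 1.41 mg
MOPS: 4.03 g × (415 mL / 2000 mL) = 0.84 g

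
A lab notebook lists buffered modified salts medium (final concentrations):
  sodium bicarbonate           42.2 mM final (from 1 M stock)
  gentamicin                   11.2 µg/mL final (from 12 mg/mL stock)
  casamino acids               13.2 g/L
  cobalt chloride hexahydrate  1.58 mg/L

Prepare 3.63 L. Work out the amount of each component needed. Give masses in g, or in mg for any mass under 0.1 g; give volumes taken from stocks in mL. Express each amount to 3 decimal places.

sodium bicarbonate 153.186 mL; gentamicin 3.388 mL; casamino acids 47.916 g; cobalt chloride hexahydrate 5.735 mg

Working volume: 3.63 L.
sodium bicarbonate: dilute stock: 42.2 mM × 3630 mL ÷ 1000 mM = 153.186 mL
gentamicin: C1V1 = C2V2 → 11.2 µg/mL × 3630 mL ÷ 12000 µg/mL = 3.388 mL
casamino acids: 13.2 g/L × 3.63 L = 47.916 g
cobalt chloride hexahydrate: 1.58 mg/L × 3.63 L = 5.735 mg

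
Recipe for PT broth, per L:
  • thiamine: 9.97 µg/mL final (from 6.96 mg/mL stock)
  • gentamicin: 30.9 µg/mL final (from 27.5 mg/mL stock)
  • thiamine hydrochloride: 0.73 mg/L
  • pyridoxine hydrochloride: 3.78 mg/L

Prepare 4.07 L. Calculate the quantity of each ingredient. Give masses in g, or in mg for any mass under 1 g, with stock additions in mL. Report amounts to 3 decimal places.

Working volume: 4.07 L.
thiamine: V = C2·V2/C1 = 9.97 µg/mL × 4070 mL ÷ 6960 µg/mL = 5.830 mL
gentamicin: dilute stock: 30.9 µg/mL × 4070 mL ÷ 27500 µg/mL = 4.573 mL
thiamine hydrochloride: 0.73 mg/L × 4.07 L = 2.971 mg
pyridoxine hydrochloride: 3.78 mg/L × 4.07 L = 15.385 mg

thiamine 5.830 mL; gentamicin 4.573 mL; thiamine hydrochloride 2.971 mg; pyridoxine hydrochloride 15.385 mg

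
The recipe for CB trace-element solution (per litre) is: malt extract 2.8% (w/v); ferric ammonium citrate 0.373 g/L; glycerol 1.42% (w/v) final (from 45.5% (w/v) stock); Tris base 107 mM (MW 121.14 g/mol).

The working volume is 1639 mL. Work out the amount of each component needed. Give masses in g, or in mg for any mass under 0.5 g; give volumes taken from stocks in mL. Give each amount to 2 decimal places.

Scale factor relative to 1 L: 1.639.
malt extract: 2.8 g per 100 mL × 1639 mL ÷ 100 = 45.89 g
ferric ammonium citrate: 0.373 g/L × 1.639 L = 0.61 g
glycerol: dilute stock: 1.42% ÷ 45.5% × 1639 mL = 51.15 mL
Tris base: 107 mmol/L × 121.14 g/mol × 1.639 L ÷ 1000 = 21.24 g

malt extract 45.89 g; ferric ammonium citrate 0.61 g; glycerol 51.15 mL; Tris base 21.24 g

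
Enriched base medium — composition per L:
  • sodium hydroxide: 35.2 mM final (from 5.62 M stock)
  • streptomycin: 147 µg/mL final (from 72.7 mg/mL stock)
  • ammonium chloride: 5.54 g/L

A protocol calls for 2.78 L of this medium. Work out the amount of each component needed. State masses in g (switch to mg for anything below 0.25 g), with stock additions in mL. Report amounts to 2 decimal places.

sodium hydroxide 17.41 mL; streptomycin 5.62 mL; ammonium chloride 15.40 g

Scale factor relative to 1 L: 2.78.
sodium hydroxide: V = C2·V2/C1 = 35.2 mM × 2780 mL ÷ 5620 mM = 17.41 mL
streptomycin: V = C2·V2/C1 = 147 µg/mL × 2780 mL ÷ 72700 µg/mL = 5.62 mL
ammonium chloride: 5.54 g/L × 2.78 L = 15.40 g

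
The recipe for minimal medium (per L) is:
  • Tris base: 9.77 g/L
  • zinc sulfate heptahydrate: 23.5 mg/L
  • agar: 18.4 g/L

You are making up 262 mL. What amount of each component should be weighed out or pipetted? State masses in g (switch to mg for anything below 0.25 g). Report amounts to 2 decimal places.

Tris base 2.56 g; zinc sulfate heptahydrate 6.16 mg; agar 4.82 g

Scale factor relative to 1 L: 0.262.
Tris base: 9.77 g/L × 0.262 L = 2.56 g
zinc sulfate heptahydrate: 23.5 mg/L × 0.262 L = 6.16 mg
agar: 18.4 g/L × 0.262 L = 4.82 g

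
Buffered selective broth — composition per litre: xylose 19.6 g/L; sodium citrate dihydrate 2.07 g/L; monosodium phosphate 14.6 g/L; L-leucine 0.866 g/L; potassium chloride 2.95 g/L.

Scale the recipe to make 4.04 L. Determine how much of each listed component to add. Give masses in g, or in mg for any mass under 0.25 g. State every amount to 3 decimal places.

Scale factor relative to 1 L: 4.04.
xylose: 19.6 g/L × 4.04 L = 79.184 g
sodium citrate dihydrate: 2.07 g/L × 4.04 L = 8.363 g
monosodium phosphate: 14.6 g/L × 4.04 L = 58.984 g
L-leucine: 0.866 g/L × 4.04 L = 3.499 g
potassium chloride: 2.95 g/L × 4.04 L = 11.918 g

xylose 79.184 g; sodium citrate dihydrate 8.363 g; monosodium phosphate 58.984 g; L-leucine 3.499 g; potassium chloride 11.918 g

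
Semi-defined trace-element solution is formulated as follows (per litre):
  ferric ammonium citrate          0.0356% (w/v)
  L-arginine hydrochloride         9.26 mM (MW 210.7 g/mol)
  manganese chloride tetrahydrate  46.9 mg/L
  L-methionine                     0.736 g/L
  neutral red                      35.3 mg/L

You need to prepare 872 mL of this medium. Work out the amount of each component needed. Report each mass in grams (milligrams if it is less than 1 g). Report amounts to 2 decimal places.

ferric ammonium citrate 310.43 mg; L-arginine hydrochloride 1.70 g; manganese chloride tetrahydrate 40.90 mg; L-methionine 641.79 mg; neutral red 30.78 mg

Target volume = 872 mL = 0.872 L.
ferric ammonium citrate: 0.0356% w/v = 0.356 g/L → 0.356 × 0.872 L = 0.310432 g = 310.43 mg
L-arginine hydrochloride: 9.26 mmol/L × 210.7 g/mol × 0.872 L ÷ 1000 = 1.70 g
manganese chloride tetrahydrate: 46.9 mg/L × 0.872 L = 40.90 mg
L-methionine: 0.736 g/L × 0.872 L = 0.641792 g = 641.79 mg
neutral red: 35.3 mg/L × 0.872 L = 30.78 mg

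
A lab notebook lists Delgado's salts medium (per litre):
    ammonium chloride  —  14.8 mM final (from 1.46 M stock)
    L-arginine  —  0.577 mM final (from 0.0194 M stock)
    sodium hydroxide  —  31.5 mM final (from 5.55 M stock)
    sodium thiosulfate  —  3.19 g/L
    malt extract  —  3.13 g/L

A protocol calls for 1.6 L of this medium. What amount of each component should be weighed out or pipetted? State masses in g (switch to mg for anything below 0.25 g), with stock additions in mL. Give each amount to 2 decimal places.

Working volume: 1.6 L.
ammonium chloride: V = C2·V2/C1 = 14.8 mM × 1600 mL ÷ 1460 mM = 16.22 mL
L-arginine: dilute stock: 0.577 mM × 1600 mL ÷ 19.4 mM = 47.59 mL
sodium hydroxide: C1V1 = C2V2 → 31.5 mM × 1600 mL ÷ 5550 mM = 9.08 mL
sodium thiosulfate: 3.19 g/L × 1.6 L = 5.10 g
malt extract: 3.13 g/L × 1.6 L = 5.01 g

ammonium chloride 16.22 mL; L-arginine 47.59 mL; sodium hydroxide 9.08 mL; sodium thiosulfate 5.10 g; malt extract 5.01 g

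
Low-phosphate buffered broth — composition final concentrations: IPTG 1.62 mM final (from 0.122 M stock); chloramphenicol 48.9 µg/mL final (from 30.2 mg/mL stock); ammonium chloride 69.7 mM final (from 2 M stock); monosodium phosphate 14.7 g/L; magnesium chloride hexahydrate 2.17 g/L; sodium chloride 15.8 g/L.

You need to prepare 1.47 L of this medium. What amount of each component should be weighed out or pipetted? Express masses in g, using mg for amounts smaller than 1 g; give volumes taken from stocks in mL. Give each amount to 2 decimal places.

Scale factor relative to 1 L: 1.47.
IPTG: V = C2·V2/C1 = 1.62 mM × 1470 mL ÷ 122 mM = 19.52 mL
chloramphenicol: dilute stock: 48.9 µg/mL × 1470 mL ÷ 30200 µg/mL = 2.38 mL
ammonium chloride: V = C2·V2/C1 = 69.7 mM × 1470 mL ÷ 2000 mM = 51.23 mL
monosodium phosphate: 14.7 g/L × 1.47 L = 21.61 g
magnesium chloride hexahydrate: 2.17 g/L × 1.47 L = 3.19 g
sodium chloride: 15.8 g/L × 1.47 L = 23.23 g

IPTG 19.52 mL; chloramphenicol 2.38 mL; ammonium chloride 51.23 mL; monosodium phosphate 21.61 g; magnesium chloride hexahydrate 3.19 g; sodium chloride 23.23 g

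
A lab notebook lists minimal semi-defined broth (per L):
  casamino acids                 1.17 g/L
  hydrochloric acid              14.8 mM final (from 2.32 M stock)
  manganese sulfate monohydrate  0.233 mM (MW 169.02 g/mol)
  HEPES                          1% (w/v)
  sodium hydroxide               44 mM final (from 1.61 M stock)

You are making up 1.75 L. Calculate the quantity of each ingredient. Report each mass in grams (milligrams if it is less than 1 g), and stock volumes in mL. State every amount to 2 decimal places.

casamino acids 2.05 g; hydrochloric acid 11.16 mL; manganese sulfate monohydrate 68.92 mg; HEPES 17.50 g; sodium hydroxide 47.83 mL

Scale factor relative to 1 L: 1.75.
casamino acids: 1.17 g/L × 1.75 L = 2.05 g
hydrochloric acid: C1V1 = C2V2 → 14.8 mM × 1750 mL ÷ 2320 mM = 11.16 mL
manganese sulfate monohydrate: 0.233 mmol/L × 169.02 mg/mmol × 1.75 L = 68.92 mg
HEPES: 1 g per 100 mL × 1750 mL ÷ 100 = 17.50 g
sodium hydroxide: V = C2·V2/C1 = 44 mM × 1750 mL ÷ 1610 mM = 47.83 mL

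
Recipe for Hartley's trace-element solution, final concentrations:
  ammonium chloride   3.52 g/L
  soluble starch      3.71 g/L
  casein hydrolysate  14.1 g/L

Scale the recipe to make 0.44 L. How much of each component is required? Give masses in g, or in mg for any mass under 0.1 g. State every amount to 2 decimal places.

ammonium chloride 1.55 g; soluble starch 1.63 g; casein hydrolysate 6.20 g

Working volume: 0.44 L.
ammonium chloride: 3.52 g/L × 0.44 L = 1.55 g
soluble starch: 3.71 g/L × 0.44 L = 1.63 g
casein hydrolysate: 14.1 g/L × 0.44 L = 6.20 g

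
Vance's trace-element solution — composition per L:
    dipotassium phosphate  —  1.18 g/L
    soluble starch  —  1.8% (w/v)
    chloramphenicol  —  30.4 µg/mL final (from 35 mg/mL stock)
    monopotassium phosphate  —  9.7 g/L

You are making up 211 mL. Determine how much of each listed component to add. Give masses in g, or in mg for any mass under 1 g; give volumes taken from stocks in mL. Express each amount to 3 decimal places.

Working volume: 211 mL = 0.211 L.
dipotassium phosphate: 1.18 g/L × 0.211 L = 0.24898 g = 248.980 mg
soluble starch: 1.8% w/v = 18 g/L → 18 × 0.211 L = 3.798 g
chloramphenicol: V = C2·V2/C1 = 30.4 µg/mL × 211 mL ÷ 35000 µg/mL = 0.183 mL
monopotassium phosphate: 9.7 g/L × 0.211 L = 2.047 g

dipotassium phosphate 248.980 mg; soluble starch 3.798 g; chloramphenicol 0.183 mL; monopotassium phosphate 2.047 g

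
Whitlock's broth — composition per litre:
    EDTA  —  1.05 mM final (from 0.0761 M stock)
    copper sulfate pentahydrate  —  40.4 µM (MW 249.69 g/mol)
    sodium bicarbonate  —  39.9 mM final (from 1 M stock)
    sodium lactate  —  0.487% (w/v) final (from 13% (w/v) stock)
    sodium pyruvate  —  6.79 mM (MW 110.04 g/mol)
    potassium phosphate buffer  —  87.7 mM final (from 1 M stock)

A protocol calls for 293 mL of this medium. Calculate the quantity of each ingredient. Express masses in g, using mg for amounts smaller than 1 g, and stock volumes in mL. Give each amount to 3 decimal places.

Working volume: 293 mL = 0.293 L.
EDTA: C1V1 = C2V2 → 1.05 mM × 293 mL ÷ 76.1 mM = 4.043 mL
copper sulfate pentahydrate: 40.4 µmol/L × 249.69 g/mol × 0.293 L ÷ 1000 = 2.956 mg
sodium bicarbonate: V = C2·V2/C1 = 39.9 mM × 293 mL ÷ 1000 mM = 11.691 mL
sodium lactate: C1V1 = C2V2 → 0.487% ÷ 13% × 293 mL = 10.976 mL
sodium pyruvate: 6.79 mmol/L × 110.04 mg/mmol × 0.293 L = 218.921 mg
potassium phosphate buffer: V = C2·V2/C1 = 87.7 mM × 293 mL ÷ 1000 mM = 25.696 mL

EDTA 4.043 mL; copper sulfate pentahydrate 2.956 mg; sodium bicarbonate 11.691 mL; sodium lactate 10.976 mL; sodium pyruvate 218.921 mg; potassium phosphate buffer 25.696 mL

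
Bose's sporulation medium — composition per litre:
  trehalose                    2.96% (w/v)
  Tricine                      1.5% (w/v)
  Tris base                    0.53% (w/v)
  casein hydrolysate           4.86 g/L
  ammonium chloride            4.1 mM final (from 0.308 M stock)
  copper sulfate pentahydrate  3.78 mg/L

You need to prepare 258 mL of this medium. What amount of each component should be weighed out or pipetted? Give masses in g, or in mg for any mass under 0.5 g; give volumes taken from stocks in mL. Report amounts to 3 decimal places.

Target volume = 258 mL = 0.258 L.
trehalose: 2.96% w/v = 29.6 g/L → 29.6 × 0.258 L = 7.637 g
Tricine: 1.5 g per 100 mL × 258 mL ÷ 100 = 3.870 g
Tris base: 0.53% w/v = 5.3 g/L → 5.3 × 0.258 L = 1.367 g
casein hydrolysate: 4.86 g/L × 0.258 L = 1.254 g
ammonium chloride: C1V1 = C2V2 → 4.1 mM × 258 mL ÷ 308 mM = 3.434 mL
copper sulfate pentahydrate: 3.78 mg/L × 0.258 L = 0.975 mg

trehalose 7.637 g; Tricine 3.870 g; Tris base 1.367 g; casein hydrolysate 1.254 g; ammonium chloride 3.434 mL; copper sulfate pentahydrate 0.975 mg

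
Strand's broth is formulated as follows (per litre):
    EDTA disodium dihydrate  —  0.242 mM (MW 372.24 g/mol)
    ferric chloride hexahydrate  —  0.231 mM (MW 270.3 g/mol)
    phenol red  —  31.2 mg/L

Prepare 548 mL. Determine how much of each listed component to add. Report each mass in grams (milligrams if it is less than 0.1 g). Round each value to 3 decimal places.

EDTA disodium dihydrate 49.365 mg; ferric chloride hexahydrate 34.217 mg; phenol red 17.098 mg

Working volume: 548 mL = 0.548 L.
EDTA disodium dihydrate: 0.242 mmol/L × 372.24 mg/mmol × 0.548 L = 49.365 mg
ferric chloride hexahydrate: 0.231 mmol/L × 270.3 mg/mmol × 0.548 L = 34.217 mg
phenol red: 31.2 mg/L × 0.548 L = 17.098 mg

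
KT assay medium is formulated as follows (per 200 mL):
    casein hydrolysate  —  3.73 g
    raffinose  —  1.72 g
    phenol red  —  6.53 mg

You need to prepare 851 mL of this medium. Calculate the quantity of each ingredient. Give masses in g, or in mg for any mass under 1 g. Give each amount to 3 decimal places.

Ratio of target to recipe volume: 851 / 200 = 4.255.
casein hydrolysate: 3.73 g × (851 mL / 200 mL) = 15.871 g
raffinose: 1.72 g × (851 mL / 200 mL) = 7.319 g
phenol red: 6.53 mg × (851 mL / 200 mL) = 27.785 mg

casein hydrolysate 15.871 g; raffinose 7.319 g; phenol red 27.785 mg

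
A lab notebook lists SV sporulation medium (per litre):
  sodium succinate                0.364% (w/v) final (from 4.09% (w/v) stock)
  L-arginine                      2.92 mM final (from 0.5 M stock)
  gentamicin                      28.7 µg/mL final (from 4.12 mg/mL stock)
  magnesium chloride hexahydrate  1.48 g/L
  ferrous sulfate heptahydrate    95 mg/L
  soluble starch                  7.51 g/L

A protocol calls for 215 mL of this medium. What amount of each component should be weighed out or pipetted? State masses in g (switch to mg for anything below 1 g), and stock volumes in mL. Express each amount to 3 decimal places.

sodium succinate 19.134 mL; L-arginine 1.256 mL; gentamicin 1.498 mL; magnesium chloride hexahydrate 318.200 mg; ferrous sulfate heptahydrate 20.425 mg; soluble starch 1.615 g

Working volume: 215 mL = 0.215 L.
sodium succinate: dilute stock: 0.364% ÷ 4.09% × 215 mL = 19.134 mL
L-arginine: V = C2·V2/C1 = 2.92 mM × 215 mL ÷ 500 mM = 1.256 mL
gentamicin: C1V1 = C2V2 → 28.7 µg/mL × 215 mL ÷ 4120 µg/mL = 1.498 mL
magnesium chloride hexahydrate: 1.48 g/L × 0.215 L = 0.3182 g = 318.200 mg
ferrous sulfate heptahydrate: 95 mg/L × 0.215 L = 20.425 mg
soluble starch: 7.51 g/L × 0.215 L = 1.615 g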